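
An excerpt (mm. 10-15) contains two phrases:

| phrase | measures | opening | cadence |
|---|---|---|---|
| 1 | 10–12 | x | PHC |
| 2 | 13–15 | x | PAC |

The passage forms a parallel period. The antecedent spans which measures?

The antecedent is the phrase ending with the weaker cadence (Phrygian half cadence, phrase 1) and the consequent the one ending more conclusively (perfect authentic cadence, phrase 2); the antecedent is mm. 10–12.

measures 10–12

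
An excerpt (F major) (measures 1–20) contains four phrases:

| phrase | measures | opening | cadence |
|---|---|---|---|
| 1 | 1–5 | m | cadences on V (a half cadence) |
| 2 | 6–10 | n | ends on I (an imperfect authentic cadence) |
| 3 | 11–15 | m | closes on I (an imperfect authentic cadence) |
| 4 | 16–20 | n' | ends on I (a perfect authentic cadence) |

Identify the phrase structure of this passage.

Four phrases in two halves: the first half (measures 1–10) ends with an imperfect authentic cadence, the second (mm. 11–20) with a perfect authentic cadence — a large antecedent–consequent pair, i.e. a double period.
Phrase 3 begins with the same material as phrase 1, making it parallel.

parallel double period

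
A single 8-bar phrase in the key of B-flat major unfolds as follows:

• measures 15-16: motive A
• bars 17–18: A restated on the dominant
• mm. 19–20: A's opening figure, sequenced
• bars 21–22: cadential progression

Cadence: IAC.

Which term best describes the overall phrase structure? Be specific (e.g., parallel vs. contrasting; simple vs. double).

sentence

Basic idea (mm. 15–16) + its repetition (mm. 17–18) form the presentation; fragmentation and cadence (bars 19–22) form the continuation — the 8-bar whole is a sentence.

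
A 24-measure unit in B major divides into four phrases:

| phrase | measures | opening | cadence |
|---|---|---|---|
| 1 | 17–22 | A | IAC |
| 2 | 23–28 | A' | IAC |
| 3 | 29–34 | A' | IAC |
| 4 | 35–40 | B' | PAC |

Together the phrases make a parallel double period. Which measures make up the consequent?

In a double period the first pair of phrases (ending imperfect authentic cadence) is the large antecedent and the second pair (ending perfect authentic cadence) is the large consequent; the consequent is measures 29–40.

measures 29–40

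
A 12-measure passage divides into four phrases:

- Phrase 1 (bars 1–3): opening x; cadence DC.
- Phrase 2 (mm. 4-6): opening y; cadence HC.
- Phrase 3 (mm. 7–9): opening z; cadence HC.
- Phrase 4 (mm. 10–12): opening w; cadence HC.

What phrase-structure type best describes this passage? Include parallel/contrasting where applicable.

phrase group

Phrase 4 ends with a half cadence, no stronger than phrase 2's half cadence, so the four phrases do not form a double period; nor do phrases 3–4 duplicate 1–2, so it is not a repeated period. With no phrase reaching a conclusive cadence, the passage is a phrase group.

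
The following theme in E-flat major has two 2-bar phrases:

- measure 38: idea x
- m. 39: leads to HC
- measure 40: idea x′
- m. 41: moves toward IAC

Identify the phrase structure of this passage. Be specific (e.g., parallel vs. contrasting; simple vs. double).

Phrase 1 ends with a half cadence (weaker) and phrase 2 with an imperfect authentic cadence (stronger): antecedent + consequent = a period.
The two phrases open with the same material (x / x′), so the period is parallel.

parallel period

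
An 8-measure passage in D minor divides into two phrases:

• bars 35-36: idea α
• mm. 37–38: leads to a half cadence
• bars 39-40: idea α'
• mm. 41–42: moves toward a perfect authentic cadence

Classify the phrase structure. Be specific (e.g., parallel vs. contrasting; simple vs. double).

Phrase 1 ends with a half cadence (weaker) and phrase 2 with a perfect authentic cadence (stronger): antecedent + consequent = a period.
The two phrases open with the same material (α / α'), so the period is parallel.

parallel period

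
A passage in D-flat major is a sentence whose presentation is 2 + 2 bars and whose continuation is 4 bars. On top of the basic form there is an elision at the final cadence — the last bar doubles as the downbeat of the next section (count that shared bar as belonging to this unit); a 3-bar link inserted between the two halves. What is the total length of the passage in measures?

11 measures

Basic sentence: 2 + 2 + 4 = 8 bars.
8 (basic form) + 3 (link) = 11.
The elision shares a bar with the next section but does not change this unit's count.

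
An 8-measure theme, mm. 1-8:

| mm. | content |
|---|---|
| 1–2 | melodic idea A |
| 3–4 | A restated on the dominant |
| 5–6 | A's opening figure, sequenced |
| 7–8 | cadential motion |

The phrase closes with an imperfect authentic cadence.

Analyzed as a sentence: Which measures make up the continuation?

measures 5–8

After the presentation (measures 1–4), the continuation covers the fragmentation through the cadence: bars 5–8.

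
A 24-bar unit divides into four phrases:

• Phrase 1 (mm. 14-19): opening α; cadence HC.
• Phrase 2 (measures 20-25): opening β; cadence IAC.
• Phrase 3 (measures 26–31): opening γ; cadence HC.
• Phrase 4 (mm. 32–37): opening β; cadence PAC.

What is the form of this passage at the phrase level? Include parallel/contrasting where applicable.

contrasting double period

Four phrases in two halves: the first half (mm. 14-25) ends with an imperfect authentic cadence, the second (measures 26–37) with a perfect authentic cadence — a large antecedent–consequent pair, i.e. a double period.
Phrase 3 begins with different material from phrase 1, making it contrasting.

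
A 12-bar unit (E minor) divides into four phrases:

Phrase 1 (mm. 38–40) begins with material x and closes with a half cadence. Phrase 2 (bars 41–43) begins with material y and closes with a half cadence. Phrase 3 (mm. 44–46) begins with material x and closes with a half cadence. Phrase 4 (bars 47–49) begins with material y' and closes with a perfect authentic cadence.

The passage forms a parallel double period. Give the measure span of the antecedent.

In a double period the first pair of phrases (ending half cadence) is the large antecedent and the second pair (ending perfect authentic cadence) is the large consequent; the antecedent is measures 38–43.

measures 38–43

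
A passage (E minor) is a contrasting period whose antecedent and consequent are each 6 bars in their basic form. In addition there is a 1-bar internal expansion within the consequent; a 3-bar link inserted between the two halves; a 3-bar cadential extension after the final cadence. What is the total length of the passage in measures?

19 measures

Basic contrasting period: 6 + 6 = 12 bars.
12 (basic form) + 1 (internal expansion) + 3 (link) + 3 (cadential extension) = 19.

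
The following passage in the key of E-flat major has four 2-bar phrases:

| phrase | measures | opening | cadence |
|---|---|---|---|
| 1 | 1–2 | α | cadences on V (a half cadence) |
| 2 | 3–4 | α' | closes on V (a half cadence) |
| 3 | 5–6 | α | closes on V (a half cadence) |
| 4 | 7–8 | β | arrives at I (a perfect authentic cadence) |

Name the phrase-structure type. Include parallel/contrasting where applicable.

parallel double period

Four phrases in two halves: the first half (measures 1–4) ends with a half cadence, the second (mm. 5–8) with a perfect authentic cadence — a large antecedent–consequent pair, i.e. a double period.
Phrase 3 begins with the same material as phrase 1, making it parallel.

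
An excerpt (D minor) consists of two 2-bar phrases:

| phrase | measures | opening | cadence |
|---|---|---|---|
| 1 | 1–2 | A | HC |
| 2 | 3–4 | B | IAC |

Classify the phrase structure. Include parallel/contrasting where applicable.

contrasting period

Phrase 1 ends with a half cadence (weaker) and phrase 2 with an imperfect authentic cadence (stronger): antecedent + consequent = a period.
The two phrases open with different material (A / B), so the period is contrasting.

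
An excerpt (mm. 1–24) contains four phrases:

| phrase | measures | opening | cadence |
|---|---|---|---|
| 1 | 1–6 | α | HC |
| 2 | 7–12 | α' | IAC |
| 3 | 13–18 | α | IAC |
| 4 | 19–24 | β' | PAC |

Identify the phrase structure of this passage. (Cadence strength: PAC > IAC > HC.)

Four phrases in two halves: the first half (mm. 1–12) ends with an imperfect authentic cadence, the second (bars 13-24) with a perfect authentic cadence — a large antecedent–consequent pair, i.e. a double period.
Phrase 3 begins with the same material as phrase 1, making it parallel.

parallel double period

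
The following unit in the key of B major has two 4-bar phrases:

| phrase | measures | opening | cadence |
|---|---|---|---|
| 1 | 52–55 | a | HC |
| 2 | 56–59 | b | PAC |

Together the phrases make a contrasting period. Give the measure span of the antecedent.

measures 52–55

The phrase ending with the weaker cadence (half cadence) is the antecedent; the one ending more conclusively (perfect authentic cadence) is the consequent. The antecedent is measures 52–55.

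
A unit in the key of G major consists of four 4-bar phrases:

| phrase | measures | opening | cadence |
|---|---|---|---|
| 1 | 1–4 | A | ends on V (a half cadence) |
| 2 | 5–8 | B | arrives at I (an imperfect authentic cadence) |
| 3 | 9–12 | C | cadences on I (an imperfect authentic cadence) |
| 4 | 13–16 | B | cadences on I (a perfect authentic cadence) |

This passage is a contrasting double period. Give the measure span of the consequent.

In a double period the four phrases pair into a large antecedent (phrases 1–2, ending imperfect authentic cadence) and a large consequent (phrases 3–4, ending perfect authentic cadence). The consequent spans bars 9-16.

measures 9–16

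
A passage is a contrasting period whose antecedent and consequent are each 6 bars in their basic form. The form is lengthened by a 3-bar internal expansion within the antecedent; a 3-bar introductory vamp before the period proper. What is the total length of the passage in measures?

Basic contrasting period: 6 + 6 = 12 bars.
12 (basic form) + 3 (internal expansion) + 3 (introduction) = 18.

18 measures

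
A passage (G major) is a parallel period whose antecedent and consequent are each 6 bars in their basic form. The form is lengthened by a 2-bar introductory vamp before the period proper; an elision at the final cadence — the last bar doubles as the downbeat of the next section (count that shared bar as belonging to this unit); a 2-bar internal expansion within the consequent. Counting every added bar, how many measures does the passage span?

Basic parallel period: 6 + 6 = 12 bars.
12 (basic form) + 2 (introduction) + 2 (internal expansion) = 16.
The elision shares a bar with the next section but does not change this unit's count.

16 measures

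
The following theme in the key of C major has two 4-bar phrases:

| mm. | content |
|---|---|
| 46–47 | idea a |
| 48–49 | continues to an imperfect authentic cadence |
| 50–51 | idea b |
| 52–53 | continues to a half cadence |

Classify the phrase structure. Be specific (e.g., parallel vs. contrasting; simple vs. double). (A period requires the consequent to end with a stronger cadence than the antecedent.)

phrase group

The second phrase closes with a half cadence, which is not stronger than the first phrase's imperfect authentic cadence; without a weak→strong cadential pair there is no antecedent–consequent relationship, so this is a phrase group rather than a period.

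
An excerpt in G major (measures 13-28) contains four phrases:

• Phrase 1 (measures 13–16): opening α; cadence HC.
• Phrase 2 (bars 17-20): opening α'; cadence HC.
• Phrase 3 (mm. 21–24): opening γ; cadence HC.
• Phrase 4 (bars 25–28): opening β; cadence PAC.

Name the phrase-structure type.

contrasting double period

Four phrases in two halves: the first half (measures 13–20) ends with a half cadence, the second (mm. 21-28) with a perfect authentic cadence — a large antecedent–consequent pair, i.e. a double period.
Phrase 3 begins with different material from phrase 1, making it contrasting.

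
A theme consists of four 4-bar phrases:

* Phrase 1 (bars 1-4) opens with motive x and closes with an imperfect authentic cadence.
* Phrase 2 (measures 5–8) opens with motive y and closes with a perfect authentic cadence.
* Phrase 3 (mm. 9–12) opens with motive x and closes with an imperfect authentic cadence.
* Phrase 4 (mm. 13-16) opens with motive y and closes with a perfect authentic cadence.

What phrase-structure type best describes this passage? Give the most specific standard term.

repeated period

The cadence pattern IAC–PAC–IAC–PAC is weak–strong twice, and phrases 3–4 restate phrases 1–2: a period heard twice, not a double period (which would end weakly at phrase 2).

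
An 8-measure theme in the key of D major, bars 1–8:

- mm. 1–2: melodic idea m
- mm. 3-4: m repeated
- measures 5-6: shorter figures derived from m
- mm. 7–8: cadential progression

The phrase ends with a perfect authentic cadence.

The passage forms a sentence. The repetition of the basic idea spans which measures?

The presentation of a sentence is the basic idea (bars 1-2) plus its repetition (bars 3-4); the repetition of the basic idea is therefore mm. 3–4.

measures 3–4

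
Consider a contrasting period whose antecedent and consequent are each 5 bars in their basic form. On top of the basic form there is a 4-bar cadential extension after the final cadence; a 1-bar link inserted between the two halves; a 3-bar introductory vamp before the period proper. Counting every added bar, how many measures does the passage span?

18 measures

Basic contrasting period: 5 + 5 = 10 bars.
10 (basic form) + 4 (cadential extension) + 1 (link) + 3 (introduction) = 18.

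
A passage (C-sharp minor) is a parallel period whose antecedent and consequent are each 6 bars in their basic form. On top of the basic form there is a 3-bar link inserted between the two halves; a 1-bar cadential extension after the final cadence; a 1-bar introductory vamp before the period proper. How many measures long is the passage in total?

17 measures

Basic parallel period: 6 + 6 = 12 bars.
12 (basic form) + 3 (link) + 1 (cadential extension) + 1 (introduction) = 17.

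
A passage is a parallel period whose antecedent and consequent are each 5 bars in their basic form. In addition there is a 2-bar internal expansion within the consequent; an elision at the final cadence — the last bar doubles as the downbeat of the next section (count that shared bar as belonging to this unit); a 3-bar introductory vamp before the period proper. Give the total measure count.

Basic parallel period: 5 + 5 = 10 bars.
10 (basic form) + 2 (internal expansion) + 3 (introduction) = 15.
The elision shares a bar with the next section but does not change this unit's count.

15 measures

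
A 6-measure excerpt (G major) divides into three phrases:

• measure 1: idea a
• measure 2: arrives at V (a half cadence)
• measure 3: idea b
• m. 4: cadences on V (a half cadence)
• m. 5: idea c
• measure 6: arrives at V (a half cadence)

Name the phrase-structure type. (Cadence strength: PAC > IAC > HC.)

phrase group

The final phrase closes with a half cadence, which is not stronger than the preceding half cadence; the 3 phrases lack an overall antecedent–consequent design and so form a phrase group.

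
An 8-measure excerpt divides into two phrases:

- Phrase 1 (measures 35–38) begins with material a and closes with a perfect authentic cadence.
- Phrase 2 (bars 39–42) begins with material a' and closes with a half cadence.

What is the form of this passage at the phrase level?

phrase group

The second phrase closes with a half cadence, which is not stronger than the first phrase's perfect authentic cadence; without a weak→strong cadential pair there is no antecedent–consequent relationship, so this is a phrase group rather than a period.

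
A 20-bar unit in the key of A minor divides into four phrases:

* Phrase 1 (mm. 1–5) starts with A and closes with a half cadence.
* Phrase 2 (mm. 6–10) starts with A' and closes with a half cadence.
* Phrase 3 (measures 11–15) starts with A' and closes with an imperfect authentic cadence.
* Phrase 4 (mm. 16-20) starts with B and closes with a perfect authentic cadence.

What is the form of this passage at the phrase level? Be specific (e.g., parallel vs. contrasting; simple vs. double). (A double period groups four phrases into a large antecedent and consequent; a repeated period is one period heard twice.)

parallel double period

Four phrases in two halves: the first half (mm. 1–10) ends with a half cadence, the second (measures 11–20) with a perfect authentic cadence — a large antecedent–consequent pair, i.e. a double period.
Phrase 3 begins with the same material as phrase 1, making it parallel.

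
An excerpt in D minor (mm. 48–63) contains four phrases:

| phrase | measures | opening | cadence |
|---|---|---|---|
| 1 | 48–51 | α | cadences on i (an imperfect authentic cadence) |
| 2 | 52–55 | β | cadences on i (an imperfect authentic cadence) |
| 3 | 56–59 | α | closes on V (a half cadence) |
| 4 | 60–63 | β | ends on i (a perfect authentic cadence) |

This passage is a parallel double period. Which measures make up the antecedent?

In a double period the four phrases pair into a large antecedent (phrases 1–2, ending imperfect authentic cadence) and a large consequent (phrases 3–4, ending perfect authentic cadence). The antecedent spans measures 48-55.

measures 48–55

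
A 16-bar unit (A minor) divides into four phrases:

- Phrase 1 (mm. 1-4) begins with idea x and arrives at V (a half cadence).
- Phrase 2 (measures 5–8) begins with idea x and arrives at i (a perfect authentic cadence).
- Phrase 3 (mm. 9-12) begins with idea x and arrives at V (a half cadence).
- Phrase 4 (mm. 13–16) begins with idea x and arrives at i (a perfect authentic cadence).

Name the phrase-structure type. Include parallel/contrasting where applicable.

The cadence pattern HC–PAC–HC–PAC is weak–strong twice, and phrases 3–4 restate phrases 1–2: a period heard twice, not a double period (which would end weakly at phrase 2).

repeated period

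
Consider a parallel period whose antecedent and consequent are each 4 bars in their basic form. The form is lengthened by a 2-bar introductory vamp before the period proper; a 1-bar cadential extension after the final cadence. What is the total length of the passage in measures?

Basic parallel period: 4 + 4 = 8 bars.
8 (basic form) + 2 (introduction) + 1 (cadential extension) = 11.

11 measures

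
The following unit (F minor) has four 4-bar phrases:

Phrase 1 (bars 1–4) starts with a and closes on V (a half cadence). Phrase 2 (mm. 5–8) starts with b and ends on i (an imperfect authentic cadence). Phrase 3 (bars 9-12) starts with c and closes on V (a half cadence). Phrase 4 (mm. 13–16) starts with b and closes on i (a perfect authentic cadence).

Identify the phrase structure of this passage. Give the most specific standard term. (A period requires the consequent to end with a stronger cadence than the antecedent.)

contrasting double period

Four phrases in two halves: the first half (mm. 1–8) ends with an imperfect authentic cadence, the second (bars 9–16) with a perfect authentic cadence — a large antecedent–consequent pair, i.e. a double period.
Phrase 3 begins with different material from phrase 1, making it contrasting.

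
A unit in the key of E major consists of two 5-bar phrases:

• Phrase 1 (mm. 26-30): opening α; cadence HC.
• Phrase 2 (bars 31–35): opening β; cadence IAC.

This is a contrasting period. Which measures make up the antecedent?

measures 26–30

The phrase ending with the weaker cadence (half cadence) is the antecedent; the one ending more conclusively (imperfect authentic cadence) is the consequent. The antecedent is measures 26–30.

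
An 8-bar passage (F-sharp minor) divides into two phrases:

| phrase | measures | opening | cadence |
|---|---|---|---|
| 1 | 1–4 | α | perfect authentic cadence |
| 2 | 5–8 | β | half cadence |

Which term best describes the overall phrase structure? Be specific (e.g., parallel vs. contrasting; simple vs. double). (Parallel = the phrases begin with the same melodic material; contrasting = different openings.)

The second phrase closes with a half cadence, which is not stronger than the first phrase's perfect authentic cadence; without a weak→strong cadential pair there is no antecedent–consequent relationship, so this is a phrase group rather than a period.

phrase group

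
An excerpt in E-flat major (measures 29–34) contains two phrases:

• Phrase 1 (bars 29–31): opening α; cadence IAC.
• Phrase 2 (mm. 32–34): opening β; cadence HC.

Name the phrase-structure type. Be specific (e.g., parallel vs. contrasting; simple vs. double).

phrase group

The second phrase closes with a half cadence, which is not stronger than the first phrase's imperfect authentic cadence; without a weak→strong cadential pair there is no antecedent–consequent relationship, so this is a phrase group rather than a period.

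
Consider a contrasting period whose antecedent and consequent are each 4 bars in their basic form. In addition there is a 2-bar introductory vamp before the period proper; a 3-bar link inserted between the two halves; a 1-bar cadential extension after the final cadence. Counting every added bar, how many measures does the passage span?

Basic contrasting period: 4 + 4 = 8 bars.
8 (basic form) + 2 (introduction) + 3 (link) + 1 (cadential extension) = 14.

14 measures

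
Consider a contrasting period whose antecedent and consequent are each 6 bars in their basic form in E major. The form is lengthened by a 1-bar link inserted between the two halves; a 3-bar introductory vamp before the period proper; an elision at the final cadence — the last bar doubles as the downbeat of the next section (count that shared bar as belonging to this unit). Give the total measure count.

16 measures

Basic contrasting period: 6 + 6 = 12 bars.
12 (basic form) + 1 (link) + 3 (introduction) = 16.
The elision shares a bar with the next section but does not change this unit's count.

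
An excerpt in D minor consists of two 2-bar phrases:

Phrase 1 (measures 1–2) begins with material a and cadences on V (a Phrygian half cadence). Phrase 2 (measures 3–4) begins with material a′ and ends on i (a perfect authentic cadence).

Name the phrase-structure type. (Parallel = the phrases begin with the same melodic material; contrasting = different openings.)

Phrase 1 ends with a Phrygian half cadence (weaker) and phrase 2 with a perfect authentic cadence (stronger): antecedent + consequent = a period.
The two phrases open with the same material (a / a′), so the period is parallel.

parallel period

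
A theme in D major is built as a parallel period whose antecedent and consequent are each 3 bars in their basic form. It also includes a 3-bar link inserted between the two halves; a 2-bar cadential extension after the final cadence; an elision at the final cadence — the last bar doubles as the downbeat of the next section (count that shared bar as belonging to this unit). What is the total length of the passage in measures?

11 measures

Basic parallel period: 3 + 3 = 6 bars.
6 (basic form) + 3 (link) + 2 (cadential extension) = 11.
The elision shares a bar with the next section but does not change this unit's count.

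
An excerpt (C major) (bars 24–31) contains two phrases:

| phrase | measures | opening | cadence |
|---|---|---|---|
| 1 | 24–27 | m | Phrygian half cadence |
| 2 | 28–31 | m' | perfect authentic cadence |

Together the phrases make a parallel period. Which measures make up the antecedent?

The phrase ending with the weaker cadence (Phrygian half cadence) is the antecedent; the one ending more conclusively (perfect authentic cadence) is the consequent. The antecedent is measures 24–27.

measures 24–27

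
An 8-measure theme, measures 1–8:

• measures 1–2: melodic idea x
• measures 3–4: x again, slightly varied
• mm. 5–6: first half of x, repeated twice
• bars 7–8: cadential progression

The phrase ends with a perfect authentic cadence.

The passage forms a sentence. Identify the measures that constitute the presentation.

measures 1–4

The presentation of a sentence is the basic idea (mm. 1-2) plus its repetition (mm. 3–4); the presentation is therefore mm. 1–4.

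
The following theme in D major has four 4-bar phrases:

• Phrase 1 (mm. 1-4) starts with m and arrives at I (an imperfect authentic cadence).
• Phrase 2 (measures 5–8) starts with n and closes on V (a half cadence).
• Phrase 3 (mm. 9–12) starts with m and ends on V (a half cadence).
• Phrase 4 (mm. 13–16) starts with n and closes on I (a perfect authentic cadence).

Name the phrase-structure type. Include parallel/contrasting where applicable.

Four phrases in two halves: the first half (measures 1–8) ends with a half cadence, the second (mm. 9–16) with a perfect authentic cadence — a large antecedent–consequent pair, i.e. a double period.
Phrase 3 begins with the same material as phrase 1, making it parallel.

parallel double period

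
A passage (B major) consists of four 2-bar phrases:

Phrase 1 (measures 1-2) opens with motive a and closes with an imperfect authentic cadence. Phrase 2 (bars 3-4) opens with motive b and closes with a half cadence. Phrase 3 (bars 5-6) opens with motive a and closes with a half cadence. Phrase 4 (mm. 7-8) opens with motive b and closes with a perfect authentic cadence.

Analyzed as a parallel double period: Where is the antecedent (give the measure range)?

In a double period the four phrases pair into a large antecedent (phrases 1–2, ending half cadence) and a large consequent (phrases 3–4, ending perfect authentic cadence). The antecedent spans bars 1–4.

measures 1–4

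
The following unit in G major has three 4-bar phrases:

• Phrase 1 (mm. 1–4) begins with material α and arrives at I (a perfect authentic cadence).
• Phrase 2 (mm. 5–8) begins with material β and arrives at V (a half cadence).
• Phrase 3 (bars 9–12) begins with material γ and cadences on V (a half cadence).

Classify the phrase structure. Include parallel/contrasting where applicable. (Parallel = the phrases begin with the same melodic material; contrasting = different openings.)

phrase group

The final phrase closes with a half cadence, which is not stronger than the preceding half cadence; the 3 phrases lack an overall antecedent–consequent design and so form a phrase group.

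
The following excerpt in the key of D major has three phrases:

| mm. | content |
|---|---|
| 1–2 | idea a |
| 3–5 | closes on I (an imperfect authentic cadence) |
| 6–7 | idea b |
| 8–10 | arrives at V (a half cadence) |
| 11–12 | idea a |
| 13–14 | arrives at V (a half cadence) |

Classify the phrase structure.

The final phrase closes with a half cadence, which is not stronger than the preceding half cadence; the 3 phrases lack an overall antecedent–consequent design and so form a phrase group.

phrase group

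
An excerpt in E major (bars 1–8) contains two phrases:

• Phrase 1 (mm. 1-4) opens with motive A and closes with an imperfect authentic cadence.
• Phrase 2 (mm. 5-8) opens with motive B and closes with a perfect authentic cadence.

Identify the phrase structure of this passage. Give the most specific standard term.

Phrase 1 ends with an imperfect authentic cadence (weaker) and phrase 2 with a perfect authentic cadence (stronger): antecedent + consequent = a period.
The two phrases open with different material (A / B), so the period is contrasting.

contrasting period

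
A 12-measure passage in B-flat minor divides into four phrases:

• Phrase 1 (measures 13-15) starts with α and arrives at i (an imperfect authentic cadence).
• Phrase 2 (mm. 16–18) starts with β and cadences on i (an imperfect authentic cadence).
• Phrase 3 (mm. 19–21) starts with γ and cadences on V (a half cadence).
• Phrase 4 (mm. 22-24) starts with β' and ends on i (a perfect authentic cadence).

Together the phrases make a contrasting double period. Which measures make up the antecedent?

In a double period the first pair of phrases (ending imperfect authentic cadence) is the large antecedent and the second pair (ending perfect authentic cadence) is the large consequent; the antecedent is measures 13–18.

measures 13–18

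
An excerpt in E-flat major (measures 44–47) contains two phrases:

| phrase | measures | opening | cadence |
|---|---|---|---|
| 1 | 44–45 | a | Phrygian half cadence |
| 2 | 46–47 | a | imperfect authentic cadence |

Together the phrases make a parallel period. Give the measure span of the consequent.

measures 46–47

The phrase ending with the weaker cadence (Phrygian half cadence) is the antecedent; the one ending more conclusively (imperfect authentic cadence) is the consequent. The consequent is measures 46–47.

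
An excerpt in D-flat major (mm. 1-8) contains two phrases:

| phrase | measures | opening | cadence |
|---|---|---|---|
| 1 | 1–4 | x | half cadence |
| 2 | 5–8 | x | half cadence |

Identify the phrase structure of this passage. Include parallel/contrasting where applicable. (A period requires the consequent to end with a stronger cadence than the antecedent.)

Both phrases have the same opening (x) and the same cadence (half cadence): the second is a restatement, not a consequent, so this is a repeated phrase rather than a period.

repeated phrase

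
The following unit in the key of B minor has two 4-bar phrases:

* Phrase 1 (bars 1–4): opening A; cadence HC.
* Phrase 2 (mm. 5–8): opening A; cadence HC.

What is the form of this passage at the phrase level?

repeated phrase

Both phrases have the same opening (A) and the same cadence (half cadence): the second is a restatement, not a consequent, so this is a repeated phrase rather than a period.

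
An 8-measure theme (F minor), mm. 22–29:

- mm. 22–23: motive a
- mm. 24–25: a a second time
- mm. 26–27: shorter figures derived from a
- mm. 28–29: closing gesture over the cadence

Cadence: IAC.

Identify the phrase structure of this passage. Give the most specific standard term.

sentence

Basic idea (mm. 22–23) + its repetition (measures 24-25) form the presentation; fragmentation and cadence (measures 26–29) form the continuation — the 8-bar whole is a sentence.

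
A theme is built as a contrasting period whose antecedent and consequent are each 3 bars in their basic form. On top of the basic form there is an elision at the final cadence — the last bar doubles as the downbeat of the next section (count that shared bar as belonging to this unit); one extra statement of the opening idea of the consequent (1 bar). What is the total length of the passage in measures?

7 measures

Basic contrasting period: 3 + 3 = 6 bars.
6 (basic form) + 1 (extra statement) = 7.
The elision shares a bar with the next section but does not change this unit's count.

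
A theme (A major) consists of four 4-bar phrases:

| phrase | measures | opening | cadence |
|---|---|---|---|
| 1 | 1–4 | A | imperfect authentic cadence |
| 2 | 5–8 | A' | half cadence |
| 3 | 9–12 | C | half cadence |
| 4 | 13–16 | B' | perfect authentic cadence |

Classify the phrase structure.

contrasting double period

Four phrases in two halves: the first half (bars 1-8) ends with a half cadence, the second (measures 9-16) with a perfect authentic cadence — a large antecedent–consequent pair, i.e. a double period.
Phrase 3 begins with different material from phrase 1, making it contrasting.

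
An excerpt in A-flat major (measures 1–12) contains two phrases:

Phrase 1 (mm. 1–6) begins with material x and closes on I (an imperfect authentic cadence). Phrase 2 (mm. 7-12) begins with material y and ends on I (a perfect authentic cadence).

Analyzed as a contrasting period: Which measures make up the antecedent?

measures 1–6

The antecedent is the phrase ending with the weaker cadence (imperfect authentic cadence, phrase 1) and the consequent the one ending more conclusively (perfect authentic cadence, phrase 2); the antecedent is mm. 1-6.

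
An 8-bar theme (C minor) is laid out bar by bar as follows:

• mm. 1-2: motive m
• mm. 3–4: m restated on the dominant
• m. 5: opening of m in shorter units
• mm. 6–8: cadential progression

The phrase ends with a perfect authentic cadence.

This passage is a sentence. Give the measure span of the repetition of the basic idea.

measures 3–4

The presentation of a sentence is the basic idea (mm. 1–2) plus its repetition (mm. 3–4); the repetition of the basic idea is therefore measures 3–4.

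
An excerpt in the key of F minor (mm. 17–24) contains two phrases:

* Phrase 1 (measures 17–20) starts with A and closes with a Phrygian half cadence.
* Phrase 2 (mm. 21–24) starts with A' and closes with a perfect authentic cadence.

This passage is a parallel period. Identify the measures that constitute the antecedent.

The antecedent is the phrase ending with the weaker cadence (Phrygian half cadence, phrase 1) and the consequent the one ending more conclusively (perfect authentic cadence, phrase 2); the antecedent is measures 17-20.

measures 17–20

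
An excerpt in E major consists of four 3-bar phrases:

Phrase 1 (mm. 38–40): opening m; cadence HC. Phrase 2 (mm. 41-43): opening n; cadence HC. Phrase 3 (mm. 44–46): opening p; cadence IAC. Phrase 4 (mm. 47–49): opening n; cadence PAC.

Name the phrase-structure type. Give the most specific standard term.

contrasting double period

Four phrases in two halves: the first half (measures 38–43) ends with a half cadence, the second (measures 44-49) with a perfect authentic cadence — a large antecedent–consequent pair, i.e. a double period.
Phrase 3 begins with different material from phrase 1, making it contrasting.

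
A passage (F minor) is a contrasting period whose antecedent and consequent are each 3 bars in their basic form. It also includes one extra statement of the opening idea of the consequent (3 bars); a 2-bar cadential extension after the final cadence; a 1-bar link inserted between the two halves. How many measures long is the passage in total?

Basic contrasting period: 3 + 3 = 6 bars.
6 (basic form) + 3 (extra statement) + 2 (cadential extension) + 1 (link) = 12.

12 measures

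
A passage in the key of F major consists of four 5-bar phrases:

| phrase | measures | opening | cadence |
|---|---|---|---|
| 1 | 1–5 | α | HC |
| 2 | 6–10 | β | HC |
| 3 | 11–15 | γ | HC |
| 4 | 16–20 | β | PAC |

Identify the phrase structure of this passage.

Four phrases in two halves: the first half (bars 1–10) ends with a half cadence, the second (bars 11–20) with a perfect authentic cadence — a large antecedent–consequent pair, i.e. a double period.
Phrase 3 begins with different material from phrase 1, making it contrasting.

contrasting double period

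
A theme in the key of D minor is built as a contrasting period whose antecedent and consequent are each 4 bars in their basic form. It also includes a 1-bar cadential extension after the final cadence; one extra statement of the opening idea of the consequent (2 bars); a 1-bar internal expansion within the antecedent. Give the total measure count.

12 measures

Basic contrasting period: 4 + 4 = 8 bars.
8 (basic form) + 1 (cadential extension) + 2 (extra statement) + 1 (internal expansion) = 12.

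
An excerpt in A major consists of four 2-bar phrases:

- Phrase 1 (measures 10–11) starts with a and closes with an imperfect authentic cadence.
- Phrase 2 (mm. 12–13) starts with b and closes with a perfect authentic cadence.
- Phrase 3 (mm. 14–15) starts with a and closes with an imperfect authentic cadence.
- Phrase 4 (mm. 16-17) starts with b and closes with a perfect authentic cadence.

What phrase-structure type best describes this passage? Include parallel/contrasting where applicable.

repeated period

The cadence pattern IAC–PAC–IAC–PAC is weak–strong twice, and phrases 3–4 restate phrases 1–2: a period heard twice, not a double period (which would end weakly at phrase 2).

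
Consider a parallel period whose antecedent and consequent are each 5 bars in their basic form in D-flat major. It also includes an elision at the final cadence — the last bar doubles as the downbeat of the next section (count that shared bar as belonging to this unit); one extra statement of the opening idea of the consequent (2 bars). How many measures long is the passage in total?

12 measures

Basic parallel period: 5 + 5 = 10 bars.
10 (basic form) + 2 (extra statement) = 12.
The elision shares a bar with the next section but does not change this unit's count.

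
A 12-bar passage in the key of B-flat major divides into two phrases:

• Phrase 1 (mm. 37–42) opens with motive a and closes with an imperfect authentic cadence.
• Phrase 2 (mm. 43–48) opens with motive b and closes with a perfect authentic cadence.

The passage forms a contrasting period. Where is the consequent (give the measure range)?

measures 43–48

The antecedent is the phrase ending with the weaker cadence (imperfect authentic cadence, phrase 1) and the consequent the one ending more conclusively (perfect authentic cadence, phrase 2); the consequent is mm. 43-48.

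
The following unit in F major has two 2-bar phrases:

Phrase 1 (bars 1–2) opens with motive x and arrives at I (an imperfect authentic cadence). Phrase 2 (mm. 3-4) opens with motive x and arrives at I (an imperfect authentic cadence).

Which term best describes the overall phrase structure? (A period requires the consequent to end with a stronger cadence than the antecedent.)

repeated phrase

Both phrases have the same opening (x) and the same cadence (imperfect authentic cadence): the second is a restatement, not a consequent, so this is a repeated phrase rather than a period.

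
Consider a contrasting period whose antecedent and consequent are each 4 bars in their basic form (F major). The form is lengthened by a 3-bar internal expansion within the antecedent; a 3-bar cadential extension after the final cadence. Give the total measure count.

Basic contrasting period: 4 + 4 = 8 bars.
8 (basic form) + 3 (internal expansion) + 3 (cadential extension) = 14.

14 measures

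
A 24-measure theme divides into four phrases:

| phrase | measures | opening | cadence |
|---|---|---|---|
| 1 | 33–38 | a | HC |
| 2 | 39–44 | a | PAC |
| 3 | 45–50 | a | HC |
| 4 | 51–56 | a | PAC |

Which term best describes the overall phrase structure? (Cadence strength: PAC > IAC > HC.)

The cadence pattern HC–PAC–HC–PAC is weak–strong twice, and phrases 3–4 restate phrases 1–2: a period heard twice, not a double period (which would end weakly at phrase 2).

repeated period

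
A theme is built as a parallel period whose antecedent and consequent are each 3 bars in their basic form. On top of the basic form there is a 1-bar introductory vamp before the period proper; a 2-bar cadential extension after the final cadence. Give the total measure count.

Basic parallel period: 3 + 3 = 6 bars.
6 (basic form) + 1 (introduction) + 2 (cadential extension) = 9.

9 measures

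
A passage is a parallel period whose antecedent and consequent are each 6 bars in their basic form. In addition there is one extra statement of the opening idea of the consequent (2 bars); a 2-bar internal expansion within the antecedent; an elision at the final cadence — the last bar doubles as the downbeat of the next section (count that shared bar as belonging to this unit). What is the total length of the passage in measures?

16 measures

Basic parallel period: 6 + 6 = 12 bars.
12 (basic form) + 2 (extra statement) + 2 (internal expansion) = 16.
The elision shares a bar with the next section but does not change this unit's count.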